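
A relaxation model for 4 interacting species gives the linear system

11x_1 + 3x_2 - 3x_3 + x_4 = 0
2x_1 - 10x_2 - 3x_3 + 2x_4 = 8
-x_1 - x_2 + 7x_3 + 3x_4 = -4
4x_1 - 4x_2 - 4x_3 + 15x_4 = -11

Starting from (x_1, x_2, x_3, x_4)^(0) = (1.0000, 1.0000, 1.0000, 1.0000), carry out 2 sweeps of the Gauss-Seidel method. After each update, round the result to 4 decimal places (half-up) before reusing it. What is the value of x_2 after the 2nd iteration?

Iteration 1:
  x_1 = (0 - (3)·1.0000 - (-3)·1.0000 - (1)·1.0000) / (11) = -0.0909
  x_2 = (8 - (2)·-0.0909 - (-3)·1.0000 - (2)·1.0000) / (-10) = -0.9182
  x_3 = (-4 - (-1)·-0.0909 - (-1)·-0.9182 - (3)·1.0000) / (7) = -1.1442
  x_4 = (-11 - (4)·-0.0909 - (-4)·-0.9182 - (-4)·-1.1442) / (15) = -1.2591
Iteration 2:
  x_1 = (0 - (3)·-0.9182 - (-3)·-1.1442 - (1)·-1.2591) / (11) = 0.0528
  x_2 = (8 - (2)·0.0528 - (-3)·-1.1442 - (2)·-1.2591) / (-10) = -0.6980
  x_3 = (-4 - (-1)·0.0528 - (-1)·-0.6980 - (3)·-1.2591) / (7) = -0.1240
  x_4 = (-11 - (4)·0.0528 - (-4)·-0.6980 - (-4)·-0.1240) / (15) = -0.9666

-0.6980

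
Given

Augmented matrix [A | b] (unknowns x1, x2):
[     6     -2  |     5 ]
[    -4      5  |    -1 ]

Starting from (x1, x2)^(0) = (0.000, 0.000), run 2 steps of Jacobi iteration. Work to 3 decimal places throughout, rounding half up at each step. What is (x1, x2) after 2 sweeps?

Iteration 1:
  x1 = (5 - (-2)·0.000) / (6) = 0.833
  x2 = (-1 - (-4)·0.000) / (5) = -0.200
Iteration 2:
  x1 = (5 - (-2)·-0.200) / (6) = 0.767
  x2 = (-1 - (-4)·0.833) / (5) = 0.466

(0.767, 0.466)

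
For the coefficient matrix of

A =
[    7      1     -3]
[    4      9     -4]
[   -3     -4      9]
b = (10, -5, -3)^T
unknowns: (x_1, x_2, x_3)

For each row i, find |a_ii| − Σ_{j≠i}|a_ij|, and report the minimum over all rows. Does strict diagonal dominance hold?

row 1: |7| − (1+3) = 3
row 2: |9| − (4+4) = 1
row 3: |9| − (3+4) = 2
minimum over rows = 1 → strictly diagonally dominant (convergence guaranteed)

1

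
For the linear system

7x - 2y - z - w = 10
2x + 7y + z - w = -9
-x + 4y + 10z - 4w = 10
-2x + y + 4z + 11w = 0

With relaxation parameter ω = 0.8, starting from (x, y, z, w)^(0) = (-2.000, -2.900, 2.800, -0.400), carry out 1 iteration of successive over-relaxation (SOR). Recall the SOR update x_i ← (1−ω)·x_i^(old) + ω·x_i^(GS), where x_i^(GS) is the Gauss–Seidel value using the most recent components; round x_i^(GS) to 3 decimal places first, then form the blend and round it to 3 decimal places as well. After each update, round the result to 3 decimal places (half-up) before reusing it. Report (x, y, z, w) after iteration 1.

Iteration 1:
  x: GS value = (10 - (-2)·-2.900 - (-1)·2.800 - (-1)·-0.400) / (7) = 0.943;  x ← (1−ω)·-2.000 + ω·0.943 = 0.354
  y: GS value = (-9 - (2)·0.354 - (1)·2.800 - (-1)·-0.400) / (7) = -1.844;  y ← (1−ω)·-2.900 + ω·-1.844 = -2.055
  z: GS value = (10 - (-1)·0.354 - (4)·-2.055 - (-4)·-0.400) / (10) = 1.697;  z ← (1−ω)·2.800 + ω·1.697 = 1.918
  w: GS value = (0 - (-2)·0.354 - (1)·-2.055 - (4)·1.918) / (11) = -0.446;  w ← (1−ω)·-0.400 + ω·-0.446 = -0.437

(0.354, -2.055, 1.918, -0.437)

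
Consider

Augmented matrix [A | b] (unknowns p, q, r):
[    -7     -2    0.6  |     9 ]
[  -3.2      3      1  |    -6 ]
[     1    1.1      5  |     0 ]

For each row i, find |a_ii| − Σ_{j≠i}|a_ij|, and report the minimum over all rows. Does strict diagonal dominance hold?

-1.2

row 1: |-7| − (2+0.6) = 4.4
row 2: |3| − (3.2+1) = -1.2
row 3: |5| − (1+1.1) = 2.9
minimum over rows = -1.2 → not strictly diagonally dominant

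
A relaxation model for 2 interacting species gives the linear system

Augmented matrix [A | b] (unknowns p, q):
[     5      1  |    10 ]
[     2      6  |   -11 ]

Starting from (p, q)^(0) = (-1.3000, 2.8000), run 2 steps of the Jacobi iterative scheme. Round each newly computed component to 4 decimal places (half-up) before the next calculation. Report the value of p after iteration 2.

Iteration 1:
  p = (10 - (1)·2.8000) / (5) = 1.4400
  q = (-11 - (2)·-1.3000) / (6) = -1.4000
Iteration 2:
  p = (10 - (1)·-1.4000) / (5) = 2.2800
  q = (-11 - (2)·1.4400) / (6) = -2.3133

2.2800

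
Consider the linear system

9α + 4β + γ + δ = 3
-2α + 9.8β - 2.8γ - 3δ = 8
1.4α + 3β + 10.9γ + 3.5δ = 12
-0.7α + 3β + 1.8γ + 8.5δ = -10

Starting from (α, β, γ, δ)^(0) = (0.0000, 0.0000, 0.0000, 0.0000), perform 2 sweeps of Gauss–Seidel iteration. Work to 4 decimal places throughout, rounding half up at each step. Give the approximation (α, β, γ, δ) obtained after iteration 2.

Iteration 1:
  α = (3 - (4)·0.0000 - (1)·0.0000 - (1)·0.0000) / (9) = 0.3333
  β = (8 - (-2)·0.3333 - (-2.8)·0.0000 - (-3)·0.0000) / (9.8) = 0.8843
  γ = (12 - (1.4)·0.3333 - (3)·0.8843 - (3.5)·0.0000) / (10.9) = 0.8147
  δ = (-10 - (-0.7)·0.3333 - (3)·0.8843 - (1.8)·0.8147) / (8.5) = -1.6337
Iteration 2:
  α = (3 - (4)·0.8843 - (1)·0.8147 - (1)·-1.6337) / (9) = 0.0313
  β = (8 - (-2)·0.0313 - (-2.8)·0.8147 - (-3)·-1.6337) / (9.8) = 0.5554
  γ = (12 - (1.4)·0.0313 - (3)·0.5554 - (3.5)·-1.6337) / (10.9) = 1.4686
  δ = (-10 - (-0.7)·0.0313 - (3)·0.5554 - (1.8)·1.4686) / (8.5) = -1.6809

(0.0313, 0.5554, 1.4686, -1.6809)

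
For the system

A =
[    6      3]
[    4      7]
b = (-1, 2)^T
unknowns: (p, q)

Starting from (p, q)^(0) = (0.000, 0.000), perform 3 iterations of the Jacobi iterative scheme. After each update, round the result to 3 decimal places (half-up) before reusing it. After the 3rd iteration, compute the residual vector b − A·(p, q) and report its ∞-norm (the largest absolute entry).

0.247

Iteration 1:
  p = (-1 - (3)·0.000) / (6) = -0.167
  q = (2 - (4)·0.000) / (7) = 0.286
Iteration 2:
  p = (-1 - (3)·0.286) / (6) = -0.310
  q = (2 - (4)·-0.167) / (7) = 0.381
Iteration 3:
  p = (-1 - (3)·0.381) / (6) = -0.357
  q = (2 - (4)·-0.310) / (7) = 0.463
Residual b − A·x = (-0.247, 0.187); ∞-norm = 0.247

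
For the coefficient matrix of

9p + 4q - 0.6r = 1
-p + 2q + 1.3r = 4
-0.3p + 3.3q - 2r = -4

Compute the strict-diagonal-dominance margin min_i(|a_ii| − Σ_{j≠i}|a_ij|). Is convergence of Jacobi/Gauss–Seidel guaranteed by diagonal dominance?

row 1: |9| − (4+0.6) = 4.4
row 2: |2| − (1+1.3) = -0.3
row 3: |-2| − (0.3+3.3) = -1.6
minimum over rows = -1.6 → not strictly diagonally dominant

-1.6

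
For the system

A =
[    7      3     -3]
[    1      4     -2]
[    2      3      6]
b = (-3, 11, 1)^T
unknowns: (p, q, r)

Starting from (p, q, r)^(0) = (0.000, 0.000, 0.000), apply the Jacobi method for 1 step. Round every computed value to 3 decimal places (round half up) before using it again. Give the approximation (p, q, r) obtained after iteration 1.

(-0.429, 2.750, 0.167)

Iteration 1:
  p = (-3 - (3)·0.000 - (-3)·0.000) / (7) = -0.429
  q = (11 - (1)·0.000 - (-2)·0.000) / (4) = 2.750
  r = (1 - (2)·0.000 - (3)·0.000) / (6) = 0.167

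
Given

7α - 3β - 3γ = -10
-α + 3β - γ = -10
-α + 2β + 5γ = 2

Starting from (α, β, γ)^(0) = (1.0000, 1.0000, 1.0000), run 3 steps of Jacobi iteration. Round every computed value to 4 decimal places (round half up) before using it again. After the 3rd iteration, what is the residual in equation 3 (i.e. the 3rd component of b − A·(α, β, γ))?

0.6631

Iteration 1:
  α = (-10 - (-3)·1.0000 - (-3)·1.0000) / (7) = -0.5714
  β = (-10 - (-1)·1.0000 - (-1)·1.0000) / (3) = -2.6667
  γ = (2 - (-1)·1.0000 - (2)·1.0000) / (5) = 0.2000
Iteration 2:
  α = (-10 - (-3)·-2.6667 - (-3)·0.2000) / (7) = -2.4857
  β = (-10 - (-1)·-0.5714 - (-1)·0.2000) / (3) = -3.4571
  γ = (2 - (-1)·-0.5714 - (2)·-2.6667) / (5) = 1.3524
Iteration 3:
  α = (-10 - (-3)·-3.4571 - (-3)·1.3524) / (7) = -2.3306
  β = (-10 - (-1)·-2.4857 - (-1)·1.3524) / (3) = -3.7111
  γ = (2 - (-1)·-2.4857 - (2)·-3.4571) / (5) = 1.2857
Residual b − A·x = (-0.9620, 0.0884, 0.6631)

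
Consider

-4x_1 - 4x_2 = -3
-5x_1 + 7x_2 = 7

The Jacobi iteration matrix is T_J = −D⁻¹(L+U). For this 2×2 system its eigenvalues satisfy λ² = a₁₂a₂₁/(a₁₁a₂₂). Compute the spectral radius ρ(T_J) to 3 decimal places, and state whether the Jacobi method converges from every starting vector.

a₁₂a₂₁/(a₁₁a₂₂) = (-4)·(-5) / ((-4)·(7)) = -0.714286
ρ = √|-0.714286| = √0.714286 = 0.845
ρ < 1, so Jacobi converges

0.845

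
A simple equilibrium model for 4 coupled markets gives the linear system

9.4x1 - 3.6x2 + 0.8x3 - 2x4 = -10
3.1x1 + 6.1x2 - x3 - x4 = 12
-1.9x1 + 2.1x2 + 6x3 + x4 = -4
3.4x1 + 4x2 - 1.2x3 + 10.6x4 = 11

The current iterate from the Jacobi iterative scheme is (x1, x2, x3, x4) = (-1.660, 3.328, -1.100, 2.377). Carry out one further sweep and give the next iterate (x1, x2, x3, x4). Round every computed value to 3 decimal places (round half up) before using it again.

One sweep:
  x1 = (-10 - (-3.6)·3.328 - (0.8)·-1.100 - (-2)·2.377) / (9.4) = 0.810
  x2 = (12 - (3.1)·-1.660 - (-1)·-1.100 - (-1)·2.377) / (6.1) = 3.020
  x3 = (-4 - (-1.9)·-1.660 - (2.1)·3.328 - (1)·2.377) / (6) = -2.753
  x4 = (11 - (3.4)·-1.660 - (4)·3.328 - (-1.2)·-1.100) / (10.6) = 0.190

(0.810, 3.020, -2.753, 0.190)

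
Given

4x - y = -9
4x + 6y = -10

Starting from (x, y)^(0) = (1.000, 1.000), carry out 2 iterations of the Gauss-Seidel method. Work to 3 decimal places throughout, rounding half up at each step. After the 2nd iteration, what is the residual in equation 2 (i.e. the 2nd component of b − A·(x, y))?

-0.002

Iteration 1:
  x = (-9 - (-1)·1.000) / (4) = -2.000
  y = (-10 - (4)·-2.000) / (6) = -0.333
Iteration 2:
  x = (-9 - (-1)·-0.333) / (4) = -2.333
  y = (-10 - (4)·-2.333) / (6) = -0.111
Residual b − A·x = (0.221, -0.002)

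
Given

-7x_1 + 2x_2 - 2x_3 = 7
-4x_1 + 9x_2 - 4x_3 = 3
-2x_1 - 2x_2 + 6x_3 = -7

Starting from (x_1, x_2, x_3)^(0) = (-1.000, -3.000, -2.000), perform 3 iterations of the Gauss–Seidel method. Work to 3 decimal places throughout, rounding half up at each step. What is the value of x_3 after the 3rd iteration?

Iteration 1:
  x_1 = (7 - (2)·-3.000 - (-2)·-2.000) / (-7) = -1.286
  x_2 = (3 - (-4)·-1.286 - (-4)·-2.000) / (9) = -1.127
  x_3 = (-7 - (-2)·-1.286 - (-2)·-1.127) / (6) = -1.971
Iteration 2:
  x_1 = (7 - (2)·-1.127 - (-2)·-1.971) / (-7) = -0.759
  x_2 = (3 - (-4)·-0.759 - (-4)·-1.971) / (9) = -0.880
  x_3 = (-7 - (-2)·-0.759 - (-2)·-0.880) / (6) = -1.713
Iteration 3:
  x_1 = (7 - (2)·-0.880 - (-2)·-1.713) / (-7) = -0.762
  x_2 = (3 - (-4)·-0.762 - (-4)·-1.713) / (9) = -0.767
  x_3 = (-7 - (-2)·-0.762 - (-2)·-0.767) / (6) = -1.676

-1.676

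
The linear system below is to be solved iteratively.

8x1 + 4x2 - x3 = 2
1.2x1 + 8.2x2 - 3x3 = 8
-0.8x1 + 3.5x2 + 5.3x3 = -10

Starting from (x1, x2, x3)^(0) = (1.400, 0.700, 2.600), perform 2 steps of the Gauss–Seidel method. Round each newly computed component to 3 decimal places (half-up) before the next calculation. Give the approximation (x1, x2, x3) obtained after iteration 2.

Iteration 1:
  x1 = (2 - (4)·0.700 - (-1)·2.600) / (8) = 0.225
  x2 = (8 - (1.2)·0.225 - (-3)·2.600) / (8.2) = 1.894
  x3 = (-10 - (-0.8)·0.225 - (3.5)·1.894) / (5.3) = -3.104
Iteration 2:
  x1 = (2 - (4)·1.894 - (-1)·-3.104) / (8) = -1.085
  x2 = (8 - (1.2)·-1.085 - (-3)·-3.104) / (8.2) = -0.001
  x3 = (-10 - (-0.8)·-1.085 - (3.5)·-0.001) / (5.3) = -2.050

(-1.085, -0.001, -2.050)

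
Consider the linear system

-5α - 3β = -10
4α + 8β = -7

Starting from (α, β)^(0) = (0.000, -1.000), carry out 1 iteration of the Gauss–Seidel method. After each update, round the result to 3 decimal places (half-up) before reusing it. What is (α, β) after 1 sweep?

(2.600, -2.175)

Iteration 1:
  α = (-10 - (-3)·-1.000) / (-5) = 2.600
  β = (-7 - (4)·2.600) / (8) = -2.175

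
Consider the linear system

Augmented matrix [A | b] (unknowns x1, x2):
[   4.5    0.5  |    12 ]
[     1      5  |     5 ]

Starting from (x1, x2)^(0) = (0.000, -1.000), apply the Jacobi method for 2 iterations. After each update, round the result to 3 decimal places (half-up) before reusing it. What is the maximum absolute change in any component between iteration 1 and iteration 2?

Iteration 1:
  x1 = (12 - (0.5)·-1.000) / (4.5) = 2.778
  x2 = (5 - (1)·0.000) / (5) = 1.000
Iteration 2:
  x1 = (12 - (0.5)·1.000) / (4.5) = 2.556
  x2 = (5 - (1)·2.778) / (5) = 0.444
Change: (-0.222, -0.556) → max |·| = 0.556

0.556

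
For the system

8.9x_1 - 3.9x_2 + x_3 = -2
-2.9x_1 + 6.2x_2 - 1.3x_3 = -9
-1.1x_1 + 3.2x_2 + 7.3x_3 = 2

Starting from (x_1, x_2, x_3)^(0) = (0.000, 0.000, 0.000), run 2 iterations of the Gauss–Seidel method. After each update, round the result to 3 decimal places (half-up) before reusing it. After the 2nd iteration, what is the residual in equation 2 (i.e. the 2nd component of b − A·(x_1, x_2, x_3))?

-0.056

Iteration 1:
  x_1 = (-2 - (-3.9)·0.000 - (1)·0.000) / (8.9) = -0.225
  x_2 = (-9 - (-2.9)·-0.225 - (-1.3)·0.000) / (6.2) = -1.557
  x_3 = (2 - (-1.1)·-0.225 - (3.2)·-1.557) / (7.3) = 0.923
Iteration 2:
  x_1 = (-2 - (-3.9)·-1.557 - (1)·0.923) / (8.9) = -1.011
  x_2 = (-9 - (-2.9)·-1.011 - (-1.3)·0.923) / (6.2) = -1.731
  x_3 = (2 - (-1.1)·-1.011 - (3.2)·-1.731) / (7.3) = 0.880
Residual b − A·x = (-0.633, -0.056, 0.003)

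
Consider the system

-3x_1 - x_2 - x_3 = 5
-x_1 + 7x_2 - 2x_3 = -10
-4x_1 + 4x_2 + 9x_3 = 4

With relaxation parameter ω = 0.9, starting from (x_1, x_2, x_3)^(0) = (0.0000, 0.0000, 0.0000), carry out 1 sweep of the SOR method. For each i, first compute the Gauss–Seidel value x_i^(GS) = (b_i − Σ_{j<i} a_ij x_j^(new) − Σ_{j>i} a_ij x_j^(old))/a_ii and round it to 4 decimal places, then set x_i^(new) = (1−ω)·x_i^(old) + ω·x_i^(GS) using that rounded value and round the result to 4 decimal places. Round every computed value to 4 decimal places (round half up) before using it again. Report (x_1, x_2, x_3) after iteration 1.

(-1.5000, -1.4786, 0.3914)

Iteration 1:
  x_1: GS value = (5 - (-1)·0.0000 - (-1)·0.0000) / (-3) = -1.6667;  x_1 ← (1−ω)·0.0000 + ω·-1.6667 = -1.5000
  x_2: GS value = (-10 - (-1)·-1.5000 - (-2)·0.0000) / (7) = -1.6429;  x_2 ← (1−ω)·0.0000 + ω·-1.6429 = -1.4786
  x_3: GS value = (4 - (-4)·-1.5000 - (4)·-1.4786) / (9) = 0.4349;  x_3 ← (1−ω)·0.0000 + ω·0.4349 = 0.3914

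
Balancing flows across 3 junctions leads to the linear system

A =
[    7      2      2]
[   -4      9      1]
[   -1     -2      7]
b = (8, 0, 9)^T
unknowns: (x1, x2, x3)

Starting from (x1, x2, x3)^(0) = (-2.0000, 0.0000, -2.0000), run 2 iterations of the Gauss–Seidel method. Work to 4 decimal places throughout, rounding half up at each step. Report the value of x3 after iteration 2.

Iteration 1:
  x1 = (8 - (2)·0.0000 - (2)·-2.0000) / (7) = 1.7143
  x2 = (0 - (-4)·1.7143 - (1)·-2.0000) / (9) = 0.9841
  x3 = (9 - (-1)·1.7143 - (-2)·0.9841) / (7) = 1.8118
Iteration 2:
  x1 = (8 - (2)·0.9841 - (2)·1.8118) / (7) = 0.3440
  x2 = (0 - (-4)·0.3440 - (1)·1.8118) / (9) = -0.0484
  x3 = (9 - (-1)·0.3440 - (-2)·-0.0484) / (7) = 1.3210

1.3210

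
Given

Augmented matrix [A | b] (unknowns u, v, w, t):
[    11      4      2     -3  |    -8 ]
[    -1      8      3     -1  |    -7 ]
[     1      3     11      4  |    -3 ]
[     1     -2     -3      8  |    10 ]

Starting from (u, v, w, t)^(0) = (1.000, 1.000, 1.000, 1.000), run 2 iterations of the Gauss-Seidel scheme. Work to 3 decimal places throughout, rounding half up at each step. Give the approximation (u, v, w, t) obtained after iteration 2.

(0.033, -0.671, -0.451, 0.909)

Iteration 1:
  u = (-8 - (4)·1.000 - (2)·1.000 - (-3)·1.000) / (11) = -1.000
  v = (-7 - (-1)·-1.000 - (3)·1.000 - (-1)·1.000) / (8) = -1.250
  w = (-3 - (1)·-1.000 - (3)·-1.250 - (4)·1.000) / (11) = -0.205
  t = (10 - (1)·-1.000 - (-2)·-1.250 - (-3)·-0.205) / (8) = 0.986
Iteration 2:
  u = (-8 - (4)·-1.250 - (2)·-0.205 - (-3)·0.986) / (11) = 0.033
  v = (-7 - (-1)·0.033 - (3)·-0.205 - (-1)·0.986) / (8) = -0.671
  w = (-3 - (1)·0.033 - (3)·-0.671 - (4)·0.986) / (11) = -0.451
  t = (10 - (1)·0.033 - (-2)·-0.671 - (-3)·-0.451) / (8) = 0.909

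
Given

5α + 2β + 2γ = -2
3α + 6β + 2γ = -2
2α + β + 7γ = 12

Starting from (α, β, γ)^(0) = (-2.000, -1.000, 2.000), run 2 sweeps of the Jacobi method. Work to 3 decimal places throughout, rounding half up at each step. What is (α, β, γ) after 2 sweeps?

Iteration 1:
  α = (-2 - (2)·-1.000 - (2)·2.000) / (5) = -0.800
  β = (-2 - (3)·-2.000 - (2)·2.000) / (6) = 0.000
  γ = (12 - (2)·-2.000 - (1)·-1.000) / (7) = 2.429
Iteration 2:
  α = (-2 - (2)·0.000 - (2)·2.429) / (5) = -1.372
  β = (-2 - (3)·-0.800 - (2)·2.429) / (6) = -0.743
  γ = (12 - (2)·-0.800 - (1)·0.000) / (7) = 1.943

(-1.372, -0.743, 1.943)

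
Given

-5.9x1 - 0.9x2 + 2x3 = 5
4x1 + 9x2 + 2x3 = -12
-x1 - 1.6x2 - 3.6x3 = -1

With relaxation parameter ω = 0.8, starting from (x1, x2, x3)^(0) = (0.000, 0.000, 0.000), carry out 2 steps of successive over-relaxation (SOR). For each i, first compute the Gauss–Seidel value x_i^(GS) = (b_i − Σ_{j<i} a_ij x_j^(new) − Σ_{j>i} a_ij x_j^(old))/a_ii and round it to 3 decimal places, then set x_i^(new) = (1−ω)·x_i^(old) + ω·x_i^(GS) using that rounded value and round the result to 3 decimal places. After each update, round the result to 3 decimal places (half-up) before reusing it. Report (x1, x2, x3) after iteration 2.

(-0.532, -1.161, 0.887)

Iteration 1:
  x1: GS value = (5 - (-0.9)·0.000 - (2)·0.000) / (-5.9) = -0.847;  x1 ← (1−ω)·0.000 + ω·-0.847 = -0.678
  x2: GS value = (-12 - (4)·-0.678 - (2)·0.000) / (9) = -1.032;  x2 ← (1−ω)·0.000 + ω·-1.032 = -0.826
  x3: GS value = (-1 - (-1)·-0.678 - (-1.6)·-0.826) / (-3.6) = 0.833;  x3 ← (1−ω)·0.000 + ω·0.833 = 0.666
Iteration 2:
  x1: GS value = (5 - (-0.9)·-0.826 - (2)·0.666) / (-5.9) = -0.496;  x1 ← (1−ω)·-0.678 + ω·-0.496 = -0.532
  x2: GS value = (-12 - (4)·-0.532 - (2)·0.666) / (9) = -1.245;  x2 ← (1−ω)·-0.826 + ω·-1.245 = -1.161
  x3: GS value = (-1 - (-1)·-0.532 - (-1.6)·-1.161) / (-3.6) = 0.942;  x3 ← (1−ω)·0.666 + ω·0.942 = 0.887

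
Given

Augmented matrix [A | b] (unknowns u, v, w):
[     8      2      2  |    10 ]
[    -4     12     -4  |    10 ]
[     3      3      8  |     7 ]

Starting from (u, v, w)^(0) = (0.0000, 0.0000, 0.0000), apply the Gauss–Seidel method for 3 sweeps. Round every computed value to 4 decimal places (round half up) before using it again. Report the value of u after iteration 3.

0.9440

Iteration 1:
  u = (10 - (2)·0.0000 - (2)·0.0000) / (8) = 1.2500
  v = (10 - (-4)·1.2500 - (-4)·0.0000) / (12) = 1.2500
  w = (7 - (3)·1.2500 - (3)·1.2500) / (8) = -0.0625
Iteration 2:
  u = (10 - (2)·1.2500 - (2)·-0.0625) / (8) = 0.9531
  v = (10 - (-4)·0.9531 - (-4)·-0.0625) / (12) = 1.1302
  w = (7 - (3)·0.9531 - (3)·1.1302) / (8) = 0.0938
Iteration 3:
  u = (10 - (2)·1.1302 - (2)·0.0938) / (8) = 0.9440
  v = (10 - (-4)·0.9440 - (-4)·0.0938) / (12) = 1.1793
  w = (7 - (3)·0.9440 - (3)·1.1793) / (8) = 0.0788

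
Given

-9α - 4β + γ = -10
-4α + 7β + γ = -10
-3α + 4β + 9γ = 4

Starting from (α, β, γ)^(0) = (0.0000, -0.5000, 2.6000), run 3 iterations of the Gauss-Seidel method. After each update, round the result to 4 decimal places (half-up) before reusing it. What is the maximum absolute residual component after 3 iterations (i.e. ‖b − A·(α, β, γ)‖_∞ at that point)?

0.1591

Iteration 1:
  α = (-10 - (-4)·-0.5000 - (1)·2.6000) / (-9) = 1.6222
  β = (-10 - (-4)·1.6222 - (1)·2.6000) / (7) = -0.8730
  γ = (4 - (-3)·1.6222 - (4)·-0.8730) / (9) = 1.3732
Iteration 2:
  α = (-10 - (-4)·-0.8730 - (1)·1.3732) / (-9) = 1.6517
  β = (-10 - (-4)·1.6517 - (1)·1.3732) / (7) = -0.6809
  γ = (4 - (-3)·1.6517 - (4)·-0.6809) / (9) = 1.2976
Iteration 3:
  α = (-10 - (-4)·-0.6809 - (1)·1.2976) / (-9) = 1.5579
  β = (-10 - (-4)·1.5579 - (1)·1.2976) / (7) = -0.7237
  γ = (4 - (-3)·1.5579 - (4)·-0.7237) / (9) = 1.2854
Residual b − A·x = (-0.1591, 0.0121, -0.0001); ∞-norm = 0.1591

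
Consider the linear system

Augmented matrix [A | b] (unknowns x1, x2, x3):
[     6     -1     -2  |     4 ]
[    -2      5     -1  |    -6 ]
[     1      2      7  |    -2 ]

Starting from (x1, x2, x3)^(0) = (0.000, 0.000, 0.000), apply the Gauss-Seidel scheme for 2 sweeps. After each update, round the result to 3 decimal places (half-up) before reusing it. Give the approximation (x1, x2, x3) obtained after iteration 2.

(0.473, -1.034, -0.058)

Iteration 1:
  x1 = (4 - (-1)·0.000 - (-2)·0.000) / (6) = 0.667
  x2 = (-6 - (-2)·0.667 - (-1)·0.000) / (5) = -0.933
  x3 = (-2 - (1)·0.667 - (2)·-0.933) / (7) = -0.114
Iteration 2:
  x1 = (4 - (-1)·-0.933 - (-2)·-0.114) / (6) = 0.473
  x2 = (-6 - (-2)·0.473 - (-1)·-0.114) / (5) = -1.034
  x3 = (-2 - (1)·0.473 - (2)·-1.034) / (7) = -0.058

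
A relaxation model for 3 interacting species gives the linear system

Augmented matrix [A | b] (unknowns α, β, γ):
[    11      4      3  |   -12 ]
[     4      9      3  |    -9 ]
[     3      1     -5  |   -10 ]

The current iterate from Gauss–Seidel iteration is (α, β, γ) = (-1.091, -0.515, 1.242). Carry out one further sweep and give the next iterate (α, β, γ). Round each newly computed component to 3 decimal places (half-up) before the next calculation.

(-1.242, -0.862, 1.082)

One sweep:
  α = (-12 - (4)·-0.515 - (3)·1.242) / (11) = -1.242
  β = (-9 - (4)·-1.242 - (3)·1.242) / (9) = -0.862
  γ = (-10 - (3)·-1.242 - (1)·-0.862) / (-5) = 1.082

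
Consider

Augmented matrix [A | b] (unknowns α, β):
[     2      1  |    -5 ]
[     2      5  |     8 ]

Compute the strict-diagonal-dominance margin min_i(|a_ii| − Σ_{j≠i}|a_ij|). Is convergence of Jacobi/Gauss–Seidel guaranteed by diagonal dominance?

row 1: |2| − (1) = 1
row 2: |5| − (2) = 3
minimum over rows = 1 → strictly diagonally dominant (convergence guaranteed)

1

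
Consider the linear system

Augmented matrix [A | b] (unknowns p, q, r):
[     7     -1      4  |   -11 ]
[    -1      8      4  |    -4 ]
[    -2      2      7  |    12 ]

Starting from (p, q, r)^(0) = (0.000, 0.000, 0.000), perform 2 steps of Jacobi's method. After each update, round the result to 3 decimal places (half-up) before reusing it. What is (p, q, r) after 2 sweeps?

Iteration 1:
  p = (-11 - (-1)·0.000 - (4)·0.000) / (7) = -1.571
  q = (-4 - (-1)·0.000 - (4)·0.000) / (8) = -0.500
  r = (12 - (-2)·0.000 - (2)·0.000) / (7) = 1.714
Iteration 2:
  p = (-11 - (-1)·-0.500 - (4)·1.714) / (7) = -2.622
  q = (-4 - (-1)·-1.571 - (4)·1.714) / (8) = -1.553
  r = (12 - (-2)·-1.571 - (2)·-0.500) / (7) = 1.408

(-2.622, -1.553, 1.408)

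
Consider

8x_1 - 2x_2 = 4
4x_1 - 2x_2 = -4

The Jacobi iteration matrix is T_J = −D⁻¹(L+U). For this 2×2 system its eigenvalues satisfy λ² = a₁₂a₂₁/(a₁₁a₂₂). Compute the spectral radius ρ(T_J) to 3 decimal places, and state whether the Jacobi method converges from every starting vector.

a₁₂a₂₁/(a₁₁a₂₂) = (-2)·(4) / ((8)·(-2)) = 0.500000
ρ = √|0.500000| = √0.500000 = 0.707
ρ < 1, so Jacobi converges

0.707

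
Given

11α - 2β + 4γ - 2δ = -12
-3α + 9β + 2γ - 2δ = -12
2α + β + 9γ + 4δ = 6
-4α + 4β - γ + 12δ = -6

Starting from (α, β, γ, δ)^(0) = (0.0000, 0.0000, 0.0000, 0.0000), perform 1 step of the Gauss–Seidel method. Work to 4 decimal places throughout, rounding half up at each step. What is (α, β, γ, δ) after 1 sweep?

(-1.0909, -1.6970, 1.0976, -0.2065)

Iteration 1:
  α = (-12 - (-2)·0.0000 - (4)·0.0000 - (-2)·0.0000) / (11) = -1.0909
  β = (-12 - (-3)·-1.0909 - (2)·0.0000 - (-2)·0.0000) / (9) = -1.6970
  γ = (6 - (2)·-1.0909 - (1)·-1.6970 - (4)·0.0000) / (9) = 1.0976
  δ = (-6 - (-4)·-1.0909 - (4)·-1.6970 - (-1)·1.0976) / (12) = -0.2065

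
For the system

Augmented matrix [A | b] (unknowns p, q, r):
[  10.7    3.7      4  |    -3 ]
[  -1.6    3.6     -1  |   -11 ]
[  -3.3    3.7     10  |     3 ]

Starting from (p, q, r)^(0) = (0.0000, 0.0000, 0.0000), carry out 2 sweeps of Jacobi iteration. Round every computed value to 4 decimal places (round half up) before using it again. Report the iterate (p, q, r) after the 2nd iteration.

(0.6641, -3.0968, 1.3380)

Iteration 1:
  p = (-3 - (3.7)·0.0000 - (4)·0.0000) / (10.7) = -0.2804
  q = (-11 - (-1.6)·0.0000 - (-1)·0.0000) / (3.6) = -3.0556
  r = (3 - (-3.3)·0.0000 - (3.7)·0.0000) / (10) = 0.3000
Iteration 2:
  p = (-3 - (3.7)·-3.0556 - (4)·0.3000) / (10.7) = 0.6641
  q = (-11 - (-1.6)·-0.2804 - (-1)·0.3000) / (3.6) = -3.0968
  r = (3 - (-3.3)·-0.2804 - (3.7)·-3.0556) / (10) = 1.3380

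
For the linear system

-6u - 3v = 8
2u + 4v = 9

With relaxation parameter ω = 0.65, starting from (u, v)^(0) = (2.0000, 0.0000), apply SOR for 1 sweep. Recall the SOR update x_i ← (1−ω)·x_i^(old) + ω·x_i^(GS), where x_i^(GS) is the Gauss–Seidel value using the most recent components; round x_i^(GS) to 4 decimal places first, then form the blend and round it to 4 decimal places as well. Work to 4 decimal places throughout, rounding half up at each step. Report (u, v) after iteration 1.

(-0.1666, 1.5166)

Iteration 1:
  u: GS value = (8 - (-3)·0.0000) / (-6) = -1.3333;  u ← (1−ω)·2.0000 + ω·-1.3333 = -0.1666
  v: GS value = (9 - (2)·-0.1666) / (4) = 2.3333;  v ← (1−ω)·0.0000 + ω·2.3333 = 1.5166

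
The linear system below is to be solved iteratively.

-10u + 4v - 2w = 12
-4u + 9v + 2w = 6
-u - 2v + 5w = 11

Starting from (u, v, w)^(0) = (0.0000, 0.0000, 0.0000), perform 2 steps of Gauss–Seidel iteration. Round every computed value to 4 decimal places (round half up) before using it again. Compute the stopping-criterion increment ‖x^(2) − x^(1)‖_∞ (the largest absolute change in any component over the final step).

Iteration 1:
  u = (12 - (4)·0.0000 - (-2)·0.0000) / (-10) = -1.2000
  v = (6 - (-4)·-1.2000 - (2)·0.0000) / (9) = 0.1333
  w = (11 - (-1)·-1.2000 - (-2)·0.1333) / (5) = 2.0133
Iteration 2:
  u = (12 - (4)·0.1333 - (-2)·2.0133) / (-10) = -1.5493
  v = (6 - (-4)·-1.5493 - (2)·2.0133) / (9) = -0.4693
  w = (11 - (-1)·-1.5493 - (-2)·-0.4693) / (5) = 1.7024
Change: (-0.3493, -0.6026, -0.3109) → max |·| = 0.6026

0.6026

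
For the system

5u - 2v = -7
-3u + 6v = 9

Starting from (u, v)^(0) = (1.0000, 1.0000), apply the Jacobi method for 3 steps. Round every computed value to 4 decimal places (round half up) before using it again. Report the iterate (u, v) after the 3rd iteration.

(-1.0000, 1.2000)

Iteration 1:
  u = (-7 - (-2)·1.0000) / (5) = -1.0000
  v = (9 - (-3)·1.0000) / (6) = 2.0000
Iteration 2:
  u = (-7 - (-2)·2.0000) / (5) = -0.6000
  v = (9 - (-3)·-1.0000) / (6) = 1.0000
Iteration 3:
  u = (-7 - (-2)·1.0000) / (5) = -1.0000
  v = (9 - (-3)·-0.6000) / (6) = 1.2000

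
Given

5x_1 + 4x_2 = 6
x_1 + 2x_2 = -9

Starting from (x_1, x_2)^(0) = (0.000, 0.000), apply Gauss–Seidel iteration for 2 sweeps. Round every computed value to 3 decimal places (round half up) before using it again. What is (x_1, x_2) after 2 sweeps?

Iteration 1:
  x_1 = (6 - (4)·0.000) / (5) = 1.200
  x_2 = (-9 - (1)·1.200) / (2) = -5.100
Iteration 2:
  x_1 = (6 - (4)·-5.100) / (5) = 5.280
  x_2 = (-9 - (1)·5.280) / (2) = -7.140

(5.280, -7.140)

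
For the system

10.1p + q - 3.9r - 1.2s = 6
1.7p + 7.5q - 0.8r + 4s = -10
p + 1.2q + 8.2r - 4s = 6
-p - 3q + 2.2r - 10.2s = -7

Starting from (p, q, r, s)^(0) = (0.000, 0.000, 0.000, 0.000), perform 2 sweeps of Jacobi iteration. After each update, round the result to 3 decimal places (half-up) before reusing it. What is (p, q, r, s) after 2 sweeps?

Iteration 1:
  p = (6 - (1)·0.000 - (-3.9)·0.000 - (-1.2)·0.000) / (10.1) = 0.594
  q = (-10 - (1.7)·0.000 - (-0.8)·0.000 - (4)·0.000) / (7.5) = -1.333
  r = (6 - (1)·0.000 - (1.2)·0.000 - (-4)·0.000) / (8.2) = 0.732
  s = (-7 - (-1)·0.000 - (-3)·0.000 - (2.2)·0.000) / (-10.2) = 0.686
Iteration 2:
  p = (6 - (1)·-1.333 - (-3.9)·0.732 - (-1.2)·0.686) / (10.1) = 1.090
  q = (-10 - (1.7)·0.594 - (-0.8)·0.732 - (4)·0.686) / (7.5) = -1.756
  r = (6 - (1)·0.594 - (1.2)·-1.333 - (-4)·0.686) / (8.2) = 1.189
  s = (-7 - (-1)·0.594 - (-3)·-1.333 - (2.2)·0.732) / (-10.2) = 1.178

(1.090, -1.756, 1.189, 1.178)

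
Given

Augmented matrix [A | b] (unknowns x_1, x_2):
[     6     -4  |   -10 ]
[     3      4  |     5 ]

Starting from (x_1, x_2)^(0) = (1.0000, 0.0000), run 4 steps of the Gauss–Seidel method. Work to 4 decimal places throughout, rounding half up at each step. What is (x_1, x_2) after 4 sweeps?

(-0.4167, 1.5625)

Iteration 1:
  x_1 = (-10 - (-4)·0.0000) / (6) = -1.6667
  x_2 = (5 - (3)·-1.6667) / (4) = 2.5000
Iteration 2:
  x_1 = (-10 - (-4)·2.5000) / (6) = 0.0000
  x_2 = (5 - (3)·0.0000) / (4) = 1.2500
Iteration 3:
  x_1 = (-10 - (-4)·1.2500) / (6) = -0.8333
  x_2 = (5 - (3)·-0.8333) / (4) = 1.8750
Iteration 4:
  x_1 = (-10 - (-4)·1.8750) / (6) = -0.4167
  x_2 = (5 - (3)·-0.4167) / (4) = 1.5625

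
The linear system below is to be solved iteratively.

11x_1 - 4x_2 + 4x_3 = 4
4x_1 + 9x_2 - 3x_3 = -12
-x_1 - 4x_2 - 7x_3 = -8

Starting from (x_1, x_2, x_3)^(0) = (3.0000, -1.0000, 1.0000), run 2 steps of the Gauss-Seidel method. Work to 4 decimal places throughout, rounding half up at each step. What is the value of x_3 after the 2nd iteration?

1.5248

Iteration 1:
  x_1 = (4 - (-4)·-1.0000 - (4)·1.0000) / (11) = -0.3636
  x_2 = (-12 - (4)·-0.3636 - (-3)·1.0000) / (9) = -0.8384
  x_3 = (-8 - (-1)·-0.3636 - (-4)·-0.8384) / (-7) = 1.6739
Iteration 2:
  x_1 = (4 - (-4)·-0.8384 - (4)·1.6739) / (11) = -0.5499
  x_2 = (-12 - (4)·-0.5499 - (-3)·1.6739) / (9) = -0.5310
  x_3 = (-8 - (-1)·-0.5499 - (-4)·-0.5310) / (-7) = 1.5248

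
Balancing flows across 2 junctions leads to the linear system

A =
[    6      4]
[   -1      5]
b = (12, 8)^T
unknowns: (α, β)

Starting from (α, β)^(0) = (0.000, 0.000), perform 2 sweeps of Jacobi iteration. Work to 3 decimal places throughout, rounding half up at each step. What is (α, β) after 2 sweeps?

(0.933, 2.000)

Iteration 1:
  α = (12 - (4)·0.000) / (6) = 2.000
  β = (8 - (-1)·0.000) / (5) = 1.600
Iteration 2:
  α = (12 - (4)·1.600) / (6) = 0.933
  β = (8 - (-1)·2.000) / (5) = 2.000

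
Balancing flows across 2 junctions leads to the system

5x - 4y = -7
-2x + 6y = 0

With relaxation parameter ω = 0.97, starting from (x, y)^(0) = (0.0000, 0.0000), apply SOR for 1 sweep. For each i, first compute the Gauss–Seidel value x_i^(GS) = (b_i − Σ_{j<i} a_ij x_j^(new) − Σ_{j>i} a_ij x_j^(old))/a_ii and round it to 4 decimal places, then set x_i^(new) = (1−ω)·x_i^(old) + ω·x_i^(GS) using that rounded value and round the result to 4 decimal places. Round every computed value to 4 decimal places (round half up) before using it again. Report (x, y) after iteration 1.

(-1.3580, -0.4391)

Iteration 1:
  x: GS value = (-7 - (-4)·0.0000) / (5) = -1.4000;  x ← (1−ω)·0.0000 + ω·-1.4000 = -1.3580
  y: GS value = (0 - (-2)·-1.3580) / (6) = -0.4527;  y ← (1−ω)·0.0000 + ω·-0.4527 = -0.4391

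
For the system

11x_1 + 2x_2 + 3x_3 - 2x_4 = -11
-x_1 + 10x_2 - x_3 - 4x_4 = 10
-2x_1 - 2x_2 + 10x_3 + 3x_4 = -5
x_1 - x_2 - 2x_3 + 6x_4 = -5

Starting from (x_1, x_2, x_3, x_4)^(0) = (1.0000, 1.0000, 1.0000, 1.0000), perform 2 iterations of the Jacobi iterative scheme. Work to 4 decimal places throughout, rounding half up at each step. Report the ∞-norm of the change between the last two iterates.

Iteration 1:
  x_1 = (-11 - (2)·1.0000 - (3)·1.0000 - (-2)·1.0000) / (11) = -1.2727
  x_2 = (10 - (-1)·1.0000 - (-1)·1.0000 - (-4)·1.0000) / (10) = 1.6000
  x_3 = (-5 - (-2)·1.0000 - (-2)·1.0000 - (3)·1.0000) / (10) = -0.4000
  x_4 = (-5 - (1)·1.0000 - (-1)·1.0000 - (-2)·1.0000) / (6) = -0.5000
Iteration 2:
  x_1 = (-11 - (2)·1.6000 - (3)·-0.4000 - (-2)·-0.5000) / (11) = -1.2727
  x_2 = (10 - (-1)·-1.2727 - (-1)·-0.4000 - (-4)·-0.5000) / (10) = 0.6327
  x_3 = (-5 - (-2)·-1.2727 - (-2)·1.6000 - (3)·-0.5000) / (10) = -0.2845
  x_4 = (-5 - (1)·-1.2727 - (-1)·1.6000 - (-2)·-0.4000) / (6) = -0.4879
Change: (0.0000, -0.9673, 0.1155, 0.0121) → max |·| = 0.9673

0.9673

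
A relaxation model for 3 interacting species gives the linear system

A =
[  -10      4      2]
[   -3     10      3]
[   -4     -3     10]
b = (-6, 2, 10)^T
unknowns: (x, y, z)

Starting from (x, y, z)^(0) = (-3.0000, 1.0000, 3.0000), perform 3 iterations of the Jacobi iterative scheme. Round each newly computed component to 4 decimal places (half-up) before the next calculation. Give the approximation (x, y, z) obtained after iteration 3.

(1.0920, -0.1540, 1.1870)

Iteration 1:
  x = (-6 - (4)·1.0000 - (2)·3.0000) / (-10) = 1.6000
  y = (2 - (-3)·-3.0000 - (3)·3.0000) / (10) = -1.6000
  z = (10 - (-4)·-3.0000 - (-3)·1.0000) / (10) = 0.1000
Iteration 2:
  x = (-6 - (4)·-1.6000 - (2)·0.1000) / (-10) = -0.0200
  y = (2 - (-3)·1.6000 - (3)·0.1000) / (10) = 0.6500
  z = (10 - (-4)·1.6000 - (-3)·-1.6000) / (10) = 1.1600
Iteration 3:
  x = (-6 - (4)·0.6500 - (2)·1.1600) / (-10) = 1.0920
  y = (2 - (-3)·-0.0200 - (3)·1.1600) / (10) = -0.1540
  z = (10 - (-4)·-0.0200 - (-3)·0.6500) / (10) = 1.1870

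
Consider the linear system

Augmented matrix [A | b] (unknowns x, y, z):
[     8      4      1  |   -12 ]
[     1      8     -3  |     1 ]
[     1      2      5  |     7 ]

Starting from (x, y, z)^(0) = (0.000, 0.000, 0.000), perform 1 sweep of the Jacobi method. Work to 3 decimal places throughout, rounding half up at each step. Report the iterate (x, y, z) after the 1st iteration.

Iteration 1:
  x = (-12 - (4)·0.000 - (1)·0.000) / (8) = -1.500
  y = (1 - (1)·0.000 - (-3)·0.000) / (8) = 0.125
  z = (7 - (1)·0.000 - (2)·0.000) / (5) = 1.400

(-1.500, 0.125, 1.400)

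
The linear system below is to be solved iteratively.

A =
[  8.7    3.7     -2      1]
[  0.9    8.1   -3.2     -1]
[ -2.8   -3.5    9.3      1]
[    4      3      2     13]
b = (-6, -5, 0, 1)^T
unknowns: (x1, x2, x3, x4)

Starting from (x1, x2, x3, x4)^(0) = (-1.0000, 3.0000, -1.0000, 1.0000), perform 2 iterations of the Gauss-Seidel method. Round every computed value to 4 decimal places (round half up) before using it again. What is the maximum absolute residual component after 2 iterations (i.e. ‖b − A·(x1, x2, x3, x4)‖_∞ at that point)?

1.8983

Iteration 1:
  x1 = (-6 - (3.7)·3.0000 - (-2)·-1.0000 - (1)·1.0000) / (8.7) = -2.3103
  x2 = (-5 - (0.9)·-2.3103 - (-3.2)·-1.0000 - (-1)·1.0000) / (8.1) = -0.6322
  x3 = (0 - (-2.8)·-2.3103 - (-3.5)·-0.6322 - (1)·1.0000) / (9.3) = -1.0410
  x4 = (1 - (4)·-2.3103 - (3)·-0.6322 - (2)·-1.0410) / (13) = 1.0938
Iteration 2:
  x1 = (-6 - (3.7)·-0.6322 - (-2)·-1.0410 - (1)·1.0938) / (8.7) = -0.7858
  x2 = (-5 - (0.9)·-0.7858 - (-3.2)·-1.0410 - (-1)·1.0938) / (8.1) = -0.8062
  x3 = (0 - (-2.8)·-0.7858 - (-3.5)·-0.8062 - (1)·1.0938) / (9.3) = -0.6576
  x4 = (1 - (4)·-0.7858 - (3)·-0.8062 - (2)·-0.6576) / (13) = 0.6059
Residual b − A·x = (1.8983, 0.7390, 0.4878, 0.0003); ∞-norm = 1.8983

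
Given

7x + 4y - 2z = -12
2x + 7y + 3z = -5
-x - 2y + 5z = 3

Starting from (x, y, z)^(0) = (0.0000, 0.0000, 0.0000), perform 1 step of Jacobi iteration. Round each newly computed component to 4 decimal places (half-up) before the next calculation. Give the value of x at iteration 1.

Iteration 1:
  x = (-12 - (4)·0.0000 - (-2)·0.0000) / (7) = -1.7143
  y = (-5 - (2)·0.0000 - (3)·0.0000) / (7) = -0.7143
  z = (3 - (-1)·0.0000 - (-2)·0.0000) / (5) = 0.6000

-1.7143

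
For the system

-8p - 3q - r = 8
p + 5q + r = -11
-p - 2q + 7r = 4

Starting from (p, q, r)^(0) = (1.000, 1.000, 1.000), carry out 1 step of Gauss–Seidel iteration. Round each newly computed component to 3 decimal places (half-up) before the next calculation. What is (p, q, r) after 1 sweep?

Iteration 1:
  p = (8 - (-3)·1.000 - (-1)·1.000) / (-8) = -1.500
  q = (-11 - (1)·-1.500 - (1)·1.000) / (5) = -2.100
  r = (4 - (-1)·-1.500 - (-2)·-2.100) / (7) = -0.243

(-1.500, -2.100, -0.243)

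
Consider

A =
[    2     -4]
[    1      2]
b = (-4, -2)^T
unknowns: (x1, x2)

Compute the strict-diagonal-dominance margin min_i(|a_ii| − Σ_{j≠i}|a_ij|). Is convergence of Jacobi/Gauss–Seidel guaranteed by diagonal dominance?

row 1: |2| − (4) = -2
row 2: |2| − (1) = 1
minimum over rows = -2 → not strictly diagonally dominant

-2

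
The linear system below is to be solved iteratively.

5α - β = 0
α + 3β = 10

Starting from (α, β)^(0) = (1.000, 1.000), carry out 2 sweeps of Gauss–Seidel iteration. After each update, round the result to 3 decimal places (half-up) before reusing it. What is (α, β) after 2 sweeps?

(0.653, 3.116)

Iteration 1:
  α = (0 - (-1)·1.000) / (5) = 0.200
  β = (10 - (1)·0.200) / (3) = 3.267
Iteration 2:
  α = (0 - (-1)·3.267) / (5) = 0.653
  β = (10 - (1)·0.653) / (3) = 3.116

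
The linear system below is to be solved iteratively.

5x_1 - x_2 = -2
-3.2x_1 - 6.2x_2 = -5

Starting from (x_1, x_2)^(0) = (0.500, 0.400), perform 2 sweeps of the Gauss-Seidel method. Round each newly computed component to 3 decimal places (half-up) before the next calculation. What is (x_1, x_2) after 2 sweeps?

Iteration 1:
  x_1 = (-2 - (-1)·0.400) / (5) = -0.320
  x_2 = (-5 - (-3.2)·-0.320) / (-6.2) = 0.972
Iteration 2:
  x_1 = (-2 - (-1)·0.972) / (5) = -0.206
  x_2 = (-5 - (-3.2)·-0.206) / (-6.2) = 0.913

(-0.206, 0.913)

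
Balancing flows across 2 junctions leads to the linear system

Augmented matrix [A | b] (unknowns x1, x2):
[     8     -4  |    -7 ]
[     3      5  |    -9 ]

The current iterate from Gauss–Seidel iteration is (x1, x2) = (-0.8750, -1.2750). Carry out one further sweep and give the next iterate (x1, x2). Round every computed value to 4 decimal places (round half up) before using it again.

(-1.5125, -0.8925)

One sweep:
  x1 = (-7 - (-4)·-1.2750) / (8) = -1.5125
  x2 = (-9 - (3)·-1.5125) / (5) = -0.8925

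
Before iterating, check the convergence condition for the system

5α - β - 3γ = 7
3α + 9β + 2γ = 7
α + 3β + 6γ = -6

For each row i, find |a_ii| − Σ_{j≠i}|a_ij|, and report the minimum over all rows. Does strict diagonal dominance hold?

row 1: |5| − (1+3) = 1
row 2: |9| − (3+2) = 4
row 3: |6| − (1+3) = 2
minimum over rows = 1 → strictly diagonally dominant (convergence guaranteed)

1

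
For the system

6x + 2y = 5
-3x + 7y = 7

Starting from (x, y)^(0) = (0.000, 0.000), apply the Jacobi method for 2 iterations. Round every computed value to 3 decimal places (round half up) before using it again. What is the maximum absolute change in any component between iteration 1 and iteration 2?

0.357

Iteration 1:
  x = (5 - (2)·0.000) / (6) = 0.833
  y = (7 - (-3)·0.000) / (7) = 1.000
Iteration 2:
  x = (5 - (2)·1.000) / (6) = 0.500
  y = (7 - (-3)·0.833) / (7) = 1.357
Change: (-0.333, 0.357) → max |·| = 0.357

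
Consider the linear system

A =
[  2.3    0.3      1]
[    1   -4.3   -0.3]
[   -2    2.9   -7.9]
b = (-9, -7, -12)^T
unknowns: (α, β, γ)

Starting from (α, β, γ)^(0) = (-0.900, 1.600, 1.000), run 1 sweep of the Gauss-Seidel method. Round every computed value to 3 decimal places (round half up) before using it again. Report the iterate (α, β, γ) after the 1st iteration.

(-4.557, 0.498, 2.855)

Iteration 1:
  α = (-9 - (0.3)·1.600 - (1)·1.000) / (2.3) = -4.557
  β = (-7 - (1)·-4.557 - (-0.3)·1.000) / (-4.3) = 0.498
  γ = (-12 - (-2)·-4.557 - (2.9)·0.498) / (-7.9) = 2.855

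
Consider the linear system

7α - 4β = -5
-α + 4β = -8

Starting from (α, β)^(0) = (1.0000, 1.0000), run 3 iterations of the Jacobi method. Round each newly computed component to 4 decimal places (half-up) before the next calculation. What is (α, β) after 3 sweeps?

(-1.8775, -2.4286)

Iteration 1:
  α = (-5 - (-4)·1.0000) / (7) = -0.1429
  β = (-8 - (-1)·1.0000) / (4) = -1.7500
Iteration 2:
  α = (-5 - (-4)·-1.7500) / (7) = -1.7143
  β = (-8 - (-1)·-0.1429) / (4) = -2.0357
Iteration 3:
  α = (-5 - (-4)·-2.0357) / (7) = -1.8775
  β = (-8 - (-1)·-1.7143) / (4) = -2.4286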